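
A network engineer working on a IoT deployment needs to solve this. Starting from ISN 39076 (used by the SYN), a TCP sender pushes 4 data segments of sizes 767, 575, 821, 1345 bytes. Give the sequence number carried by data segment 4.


The SYN occupies sequence number ISN = 39076, so the first data byte is ISN + 1 = 39077.
SEQ of data segment i = (ISN + 1) + sum of payload sizes of segments 1..i-1.
Segment 1: SEQ = 39077, payload = 767 bytes
Segment 2: SEQ = 39844, payload = 575 bytes
Segment 3: SEQ = 40419, payload = 821 bytes
Segment 4: SEQ = 41240, payload = 1345 bytes
SEQ of segment 4 = 39077 + 767 + 575 + 821 = 41240

41240


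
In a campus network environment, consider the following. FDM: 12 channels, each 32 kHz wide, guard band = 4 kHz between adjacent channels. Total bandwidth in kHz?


Given: 12 channels, 32 kHz each, guard = 4 kHz
Channel bandwidth = 12 * 32 = 384 kHz
Guard bands = 11 gaps * 4 kHz = 44 kHz
Total = 384 + 44 = 428 kHz

428


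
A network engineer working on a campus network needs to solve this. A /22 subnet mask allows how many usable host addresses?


Given: subnet mask /22
Host bits = 32 - 22 = 10
Total addresses = 2^10 = 1024
Usable hosts = 1024 - 2 (network + broadcast) = 1022

1022


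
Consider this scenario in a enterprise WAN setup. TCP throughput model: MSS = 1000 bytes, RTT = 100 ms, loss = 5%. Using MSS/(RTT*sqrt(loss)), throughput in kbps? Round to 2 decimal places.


Given: MSS = 1000 bytes, RTT = 100 ms, loss = 5%
RTT in seconds = 100 / 1000 = 0.1
Loss rate = 5% = 0.05
sqrt(loss) = sqrt(0.05) = 0.223606797750
Throughput (bytes/s) = 1000 / (0.1 * 0.223606797750) = 44721.3595
Throughput (kbps) = 44721.3595 * 8 / 1000 = 357.770876 -> 357.77 kbps (2 dp)

357.77


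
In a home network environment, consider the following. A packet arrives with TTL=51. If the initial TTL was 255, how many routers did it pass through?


Given: initial TTL = 255, received TTL = 51
Hops = initial TTL - received TTL
Hops = 255 - 51 = 204

204


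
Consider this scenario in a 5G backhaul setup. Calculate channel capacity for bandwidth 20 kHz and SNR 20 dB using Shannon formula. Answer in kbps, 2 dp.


Given: B = 20 kHz, SNR = 20 dB
SNR linear = 10^(20/10) = 100
1 + SNR = 101
log2(101) = 6.6582114828
C = 20 * 1000 * 6.6582114828 = 133164.2297 bps
C = 133.164230 kbps -> 133.16 kbps (2 dp)

133.16


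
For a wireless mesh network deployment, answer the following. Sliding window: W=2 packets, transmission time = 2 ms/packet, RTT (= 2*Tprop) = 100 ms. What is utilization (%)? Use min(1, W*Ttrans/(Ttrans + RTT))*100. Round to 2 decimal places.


Given: W = 2, Ttrans = 2 ms, RTT = 100 ms (= 2 * Tprop, Tprop = 50 ms)
Cycle time = Ttrans + RTT = 2 + 100 = 102 ms (first packet sent until its ACK returns)
W * Ttrans = 2 * 2 = 4 ms of sending per cycle
W * Ttrans / (Ttrans + RTT) = 4 / 102 = 0.039216
U = min(1, 0.039216) = 0.039216
U% = 3.92%

3.92


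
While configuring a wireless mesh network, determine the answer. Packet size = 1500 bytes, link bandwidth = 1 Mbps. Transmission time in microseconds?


Given: packet = 1500 bytes, bandwidth = 1 Mbps
Packet in bits = 1500 * 8 = 12000 bits
Bandwidth = 1 * 10^6 = 1000000 bps
Time = 12000 / 1000000 seconds
Time in us = 12000 * 10^6 / 1000000 = 12000

12000


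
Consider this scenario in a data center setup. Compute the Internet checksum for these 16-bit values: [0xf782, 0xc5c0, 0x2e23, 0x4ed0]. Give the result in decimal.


Given words: [0xf782, 0xc5c0, 0x2e23, 0x4ed0]
Step 1: Sum all words
Raw sum = 63362 + 50624 + 11811 + 20176 = 145973
Step 2: Fold carry: (14901 + 2) = 14903
One's complement = ~14903 & 0xFFFF = 50632

50632


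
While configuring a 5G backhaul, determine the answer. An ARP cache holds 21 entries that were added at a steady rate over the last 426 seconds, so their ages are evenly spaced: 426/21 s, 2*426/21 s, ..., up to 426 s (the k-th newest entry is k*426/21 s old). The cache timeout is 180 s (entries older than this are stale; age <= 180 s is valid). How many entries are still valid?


Ages are k * 426/21 s for k = 1..21 (spacing = 20.2857 s).
Entry k is valid iff k * 426/21 <= 180 iff k <= 21 * 180 / 426 = 8.8732
n_valid = floor(8.8732) = 8
(n_stale = 21 - 8 = 13)

8


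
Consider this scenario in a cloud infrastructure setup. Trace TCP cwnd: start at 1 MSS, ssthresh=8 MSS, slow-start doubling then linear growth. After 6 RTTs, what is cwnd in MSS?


RTT 0: cwnd = 1 MSS (initial)
RTT 1: cwnd = 2 MSS (slow start, doubled)
RTT 2: cwnd = 4 MSS (slow start, doubled)
RTT 3: cwnd = 8 MSS (slow start, doubled)
RTT 4: cwnd = 9 MSS (congestion avoidance, +1)
RTT 5: cwnd = 10 MSS (congestion avoidance, +1)
RTT 6: cwnd = 11 MSS (congestion avoidance, +1)

11


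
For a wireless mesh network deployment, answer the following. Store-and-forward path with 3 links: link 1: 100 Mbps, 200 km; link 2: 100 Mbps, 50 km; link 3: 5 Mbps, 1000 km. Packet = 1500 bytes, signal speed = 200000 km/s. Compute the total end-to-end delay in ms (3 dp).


Packet = 1500 bytes = 12000 bits. Store-and-forward: sum (t_trans + t_prop) per link.
Link 1: t_trans = 12000/(100*10^6) s = 0.1200 ms; t_prop = 200/200000 s = 1.0000 ms; subtotal = 1.1200 ms
Link 2: t_trans = 12000/(100*10^6) s = 0.1200 ms; t_prop = 50/200000 s = 0.2500 ms; subtotal = 0.3700 ms
Link 3: t_trans = 12000/(5*10^6) s = 2.4000 ms; t_prop = 1000/200000 s = 5.0000 ms; subtotal = 7.4000 ms
End-to-end = 1.1200 + 0.3700 + 7.4000 = 8.8900 ms -> 8.890 ms (3 dp)

8.890


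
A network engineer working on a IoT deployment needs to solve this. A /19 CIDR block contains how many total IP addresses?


Given: CIDR prefix /19
Host bits = 32 - 19 = 13
Total addresses = 2^13 = 8192

8192


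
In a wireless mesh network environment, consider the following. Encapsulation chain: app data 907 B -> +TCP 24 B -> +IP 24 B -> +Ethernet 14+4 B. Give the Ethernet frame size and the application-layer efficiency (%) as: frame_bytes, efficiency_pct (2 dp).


TCP segment = 907 + 24 = 931 B
IP packet = 931 + 24 = 955 B
Ethernet frame = 955 + 14 + 4 = 973 B
Efficiency = app / frame = 907 / 973 = 0.932169 = 93.2169% -> 93.22% (2 dp)

973, 93.22


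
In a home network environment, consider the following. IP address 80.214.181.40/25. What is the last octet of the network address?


Given: IP = 80.214.181.40, prefix = /25
Subnet mask = 255.255.255.128
Last octet of IP: 40
Last octet of mask: 128
Network last octet = 40 AND 128 = 0

0


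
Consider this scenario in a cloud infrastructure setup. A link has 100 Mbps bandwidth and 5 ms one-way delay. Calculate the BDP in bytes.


Given: bandwidth = 100 Mbps, delay = 5 ms
BDP in bits = 100 * 10^6 * 5 / 1000
BDP in bits = 500000
BDP in bytes = 500000 / 8 = 62500

62500


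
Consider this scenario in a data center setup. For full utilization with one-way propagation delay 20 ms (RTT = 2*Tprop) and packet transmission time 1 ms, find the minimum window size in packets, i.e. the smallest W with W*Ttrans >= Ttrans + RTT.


Given: Ttrans = 1 ms, RTT = 40 ms (= 2 * Tprop, Tprop = 20 ms)
Time until first ACK returns = Ttrans + RTT = 1 + 40 = 41 ms
Need W * Ttrans >= Ttrans + RTT  ->  W >= (Ttrans + RTT) / Ttrans
(Ttrans + RTT) / Ttrans = 41 / 1 = 41
W_min = ceil(41) = 41

41


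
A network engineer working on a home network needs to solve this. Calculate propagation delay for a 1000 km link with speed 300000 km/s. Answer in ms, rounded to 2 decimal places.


Given: distance = 1000 km, speed = 300000 km/s
Delay = distance / speed = 1000 / 300000 seconds
Delay in ms = 1000 * 1000 / 300000
Delay = 3.3333 ms
Rounded to 2 dp = 3.33 ms

3.33


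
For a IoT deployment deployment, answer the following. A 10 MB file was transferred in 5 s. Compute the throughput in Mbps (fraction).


Given: file = 10 MB, time = 5 s
File in Mb = 10 * 8 = 80 Mb
Throughput = 80 / 5 Mbps
Throughput = 16 Mbps

16


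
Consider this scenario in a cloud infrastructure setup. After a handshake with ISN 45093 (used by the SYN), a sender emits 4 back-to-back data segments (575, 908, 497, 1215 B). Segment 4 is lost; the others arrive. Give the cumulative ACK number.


SYN uses sequence number 45093; first data byte = ISN + 1 = 45094.
Segment 1: SEQ = 45094, len = 575 B, covers [45094, 45668]
Segment 2: SEQ = 45669, len = 908 B, covers [45669, 46576]
Segment 3: SEQ = 46577, len = 497 B, covers [46577, 47073]
Segment 4: SEQ = 47074, len = 1215 B, covers [47074, 48288] [LOST]
In-order data received: bytes [45094, 47073] (segments 1..3).
Segment 4 missing -> gap begins at byte 47074.
Cumulative ACK = next expected in-order byte = 45094 + 575 + 908 + 497 = 47074

47074


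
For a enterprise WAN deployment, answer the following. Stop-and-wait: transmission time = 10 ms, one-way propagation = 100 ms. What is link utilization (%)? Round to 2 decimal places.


Given: Ttrans = 10 ms, Tprop = 100 ms
RTT = 2 * Tprop = 2 * 100 = 200 ms
U = Ttrans / (Ttrans + RTT)
U = 10 / (10 + 200)
U = 10 / 210 = 0.047619
U% = 4.76%

4.76


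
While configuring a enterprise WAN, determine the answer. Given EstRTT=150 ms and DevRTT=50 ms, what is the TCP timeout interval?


Given: EstRTT = 150 ms, DevRTT = 50 ms
Timeout = EstRTT + 4 * DevRTT
4 * DevRTT = 4 * 50 = 200
Timeout = 150 + 200 = 350 ms

350


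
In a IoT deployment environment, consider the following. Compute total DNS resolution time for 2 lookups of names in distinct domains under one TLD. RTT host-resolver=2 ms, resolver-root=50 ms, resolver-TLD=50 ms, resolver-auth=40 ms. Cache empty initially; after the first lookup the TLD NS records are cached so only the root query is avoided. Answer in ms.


Lookup 1 (cold cache): local + root + TLD + auth = 2 + 50 + 50 + 40 = 142 ms
Lookups 2..2 (TLD NS cached -> skip root; new domain -> still ask TLD and auth): local + TLD + auth = 2 + 50 + 40 = 92 ms each
Remaining 1 lookups: 1 * 92 = 92 ms
Total = 142 + 92 = 234 ms

234


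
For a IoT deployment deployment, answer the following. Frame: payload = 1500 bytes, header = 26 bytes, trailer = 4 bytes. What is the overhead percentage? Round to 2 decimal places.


Given: payload = 1500 B, header = 26 B, trailer = 4 B
Overhead bytes = header + trailer = 26 + 4 = 30
Total frame = payload + overhead = 1500 + 30 = 1530
Overhead % = 30 / 1530 * 100 = 1.9608% -> 1.96% (2 dp)

1.96


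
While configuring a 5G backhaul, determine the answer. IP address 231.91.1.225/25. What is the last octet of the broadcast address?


Given: IP = 231.91.1.225, prefix = /25
Host bits = 32 - 25 = 7
Network last octet = 225 AND mask = 128
Host part size = 2^7 - 1 = 127
Broadcast last octet = 128 OR 127 = 255

255


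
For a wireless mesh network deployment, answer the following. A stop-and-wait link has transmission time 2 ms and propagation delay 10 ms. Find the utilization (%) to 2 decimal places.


Given: Ttrans = 2 ms, Tprop = 10 ms
RTT = 2 * Tprop = 2 * 10 = 20 ms
U = Ttrans / (Ttrans + RTT)
U = 2 / (2 + 20)
U = 2 / 22 = 0.090909
U% = 9.09%

9.09


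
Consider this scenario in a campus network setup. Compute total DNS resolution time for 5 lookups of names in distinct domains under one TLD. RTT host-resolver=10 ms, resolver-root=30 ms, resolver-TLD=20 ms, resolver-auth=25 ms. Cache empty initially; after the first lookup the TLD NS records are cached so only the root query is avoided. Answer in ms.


Lookup 1 (cold cache): local + root + TLD + auth = 10 + 30 + 20 + 25 = 85 ms
Lookups 2..5 (TLD NS cached -> skip root; new domain -> still ask TLD and auth): local + TLD + auth = 10 + 20 + 25 = 55 ms each
Remaining 4 lookups: 4 * 55 = 220 ms
Total = 85 + 220 = 305 ms

305


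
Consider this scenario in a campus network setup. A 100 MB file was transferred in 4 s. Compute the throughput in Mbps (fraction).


Given: file = 100 MB, time = 4 s
File in Mb = 100 * 8 = 800 Mb
Throughput = 800 / 4 Mbps
Throughput = 200 Mbps

200


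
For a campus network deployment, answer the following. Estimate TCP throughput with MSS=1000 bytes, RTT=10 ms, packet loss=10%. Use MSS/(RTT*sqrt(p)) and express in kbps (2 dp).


Given: MSS = 1000 bytes, RTT = 10 ms, loss = 10%
RTT in seconds = 10 / 1000 = 0.01
Loss rate = 10% = 0.1
sqrt(loss) = sqrt(0.1) = 0.316227766017
Throughput (bytes/s) = 1000 / (0.01 * 0.316227766017) = 316227.7660
Throughput (kbps) = 316227.7660 * 8 / 1000 = 2529.822128 -> 2529.82 kbps (2 dp)

2529.82


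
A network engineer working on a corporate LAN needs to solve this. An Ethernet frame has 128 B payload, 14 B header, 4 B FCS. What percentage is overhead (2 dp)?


Given: payload = 128 B, header = 14 B, trailer = 4 B
Overhead bytes = header + trailer = 14 + 4 = 18
Total frame = payload + overhead = 128 + 18 = 146
Overhead % = 18 / 146 * 100 = 12.3288% -> 12.33% (2 dp)

12.33


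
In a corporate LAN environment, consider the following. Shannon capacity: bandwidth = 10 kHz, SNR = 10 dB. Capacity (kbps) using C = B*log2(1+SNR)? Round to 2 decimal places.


Given: B = 10 kHz, SNR = 10 dB
SNR linear = 10^(10/10) = 10
1 + SNR = 11
log2(11) = 3.4594316186
C = 10 * 1000 * 3.4594316186 = 34594.3162 bps
C = 34.594316 kbps -> 34.59 kbps (2 dp)

34.59


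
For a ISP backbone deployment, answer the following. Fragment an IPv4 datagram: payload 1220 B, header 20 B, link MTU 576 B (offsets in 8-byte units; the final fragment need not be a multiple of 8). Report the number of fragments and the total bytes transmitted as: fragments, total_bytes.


Max data per non-final fragment = floor((MTU - header)/8)*8 = floor((576 - 20)/8)*8 = floor(556/8)*8 = 552 B
Final fragment needs no 8-byte alignment: it can carry up to MTU - header = 556 B
Non-final fragments needed = ceil((payload - 556) / 552) = ceil(664/552) = ceil(1.2029) = 2
Number of fragments = 2 + 1 = 3
Fragment sizes (data): 2 * 552 B + 116 B (last, 116 <= 556 OK)
Total bytes sent = payload + n_frags * header = 1220 + 3*20 = 1220 + 60 = 1280 B

3, 1280


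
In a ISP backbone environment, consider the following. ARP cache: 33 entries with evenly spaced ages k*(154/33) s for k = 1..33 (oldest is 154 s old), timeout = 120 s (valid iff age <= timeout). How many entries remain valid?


Ages are k * 154/33 s for k = 1..33 (spacing = 4.6667 s).
Entry k is valid iff k * 154/33 <= 120 iff k <= 33 * 120 / 154 = 25.7143
n_valid = floor(25.7143) = 25
(n_stale = 33 - 25 = 8)

25


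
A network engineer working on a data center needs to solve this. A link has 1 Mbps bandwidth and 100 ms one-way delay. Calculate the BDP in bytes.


Given: bandwidth = 1 Mbps, delay = 100 ms
BDP in bits = 1 * 10^6 * 100 / 1000
BDP in bits = 100000
BDP in bytes = 100000 / 8 = 12500

12500


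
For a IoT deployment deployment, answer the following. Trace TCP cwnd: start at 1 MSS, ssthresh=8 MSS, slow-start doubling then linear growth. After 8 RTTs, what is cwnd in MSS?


RTT 0: cwnd = 1 MSS (initial)
RTT 1: cwnd = 2 MSS (slow start, doubled)
RTT 2: cwnd = 4 MSS (slow start, doubled)
RTT 3: cwnd = 8 MSS (slow start, doubled)
RTT 4: cwnd = 9 MSS (congestion avoidance, +1)
RTT 5: cwnd = 10 MSS (congestion avoidance, +1)
RTT 6: cwnd = 11 MSS (congestion avoidance, +1)
RTT 7: cwnd = 12 MSS (congestion avoidance, +1)
RTT 8: cwnd = 13 MSS (congestion avoidance, +1)

13


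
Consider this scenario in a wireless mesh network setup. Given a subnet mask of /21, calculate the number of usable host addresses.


Given: subnet mask /21
Host bits = 32 - 21 = 11
Total addresses = 2^11 = 2048
Usable hosts = 2048 - 2 (network + broadcast) = 2046

2046


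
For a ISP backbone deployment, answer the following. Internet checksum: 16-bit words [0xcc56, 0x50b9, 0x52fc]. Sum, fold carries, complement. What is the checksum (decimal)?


Given words: [0xcc56, 0x50b9, 0x52fc]
Step 1: Sum all words
Raw sum = 52310 + 20665 + 21244 = 94219
Step 2: Fold carry: (28683 + 1) = 28684
One's complement = ~28684 & 0xFFFF = 36851

36851


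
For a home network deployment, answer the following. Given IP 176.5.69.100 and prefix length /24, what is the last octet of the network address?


Given: IP = 176.5.69.100, prefix = /24
Subnet mask = 255.255.255.0
Last octet of IP: 100
Last octet of mask: 0
Network last octet = 100 AND 0 = 0

0


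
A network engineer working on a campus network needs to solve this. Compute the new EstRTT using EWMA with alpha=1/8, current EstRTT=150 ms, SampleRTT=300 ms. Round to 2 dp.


Given: EstRTT = 150 ms, SampleRTT = 300 ms, alpha = 1/8
New EstRTT = (1 - alpha) * EstRTT + alpha * SampleRTT
(7/8) * 150 = 131.25
(1/8) * 300 = 37.5
New EstRTT = 131.25 + 37.5 = 168.75 ms -> 168.75 ms (2 dp)

168.75


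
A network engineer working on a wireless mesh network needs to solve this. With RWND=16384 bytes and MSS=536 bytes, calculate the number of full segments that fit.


Given: RWND = 16384 bytes, MSS = 536 bytes
Full segments = floor(RWND / MSS)
Full segments = floor(16384 / 536)
Full segments = floor(30.5672) = 30

30


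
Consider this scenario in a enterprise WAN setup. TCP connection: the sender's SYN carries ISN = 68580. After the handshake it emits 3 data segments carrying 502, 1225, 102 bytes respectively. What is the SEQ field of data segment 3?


The SYN occupies sequence number ISN = 68580, so the first data byte is ISN + 1 = 68581.
SEQ of data segment i = (ISN + 1) + sum of payload sizes of segments 1..i-1.
Segment 1: SEQ = 68581, payload = 502 bytes
Segment 2: SEQ = 69083, payload = 1225 bytes
Segment 3: SEQ = 70308, payload = 102 bytes
SEQ of segment 3 = 68581 + 502 + 1225 = 70308

70308


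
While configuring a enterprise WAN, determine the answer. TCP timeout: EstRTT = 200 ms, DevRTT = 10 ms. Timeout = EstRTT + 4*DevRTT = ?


Given: EstRTT = 200 ms, DevRTT = 10 ms
Timeout = EstRTT + 4 * DevRTT
4 * DevRTT = 4 * 10 = 40
Timeout = 200 + 40 = 240 ms

240


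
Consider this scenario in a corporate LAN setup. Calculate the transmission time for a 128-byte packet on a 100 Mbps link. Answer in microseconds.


Given: packet = 128 bytes, bandwidth = 100 Mbps
Packet in bits = 128 * 8 = 1024 bits
Bandwidth = 100 * 10^6 = 100000000 bps
Time = 1024 / 100000000 seconds
Time in us = 1024 * 10^6 / 100000000 = 10.24

10.24


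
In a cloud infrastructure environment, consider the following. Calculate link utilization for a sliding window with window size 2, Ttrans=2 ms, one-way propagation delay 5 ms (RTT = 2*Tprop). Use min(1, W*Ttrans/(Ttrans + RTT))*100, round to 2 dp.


Given: W = 2, Ttrans = 2 ms, RTT = 10 ms (= 2 * Tprop, Tprop = 5 ms)
Cycle time = Ttrans + RTT = 2 + 10 = 12 ms (first packet sent until its ACK returns)
W * Ttrans = 2 * 2 = 4 ms of sending per cycle
W * Ttrans / (Ttrans + RTT) = 4 / 12 = 0.333333
U = min(1, 0.333333) = 0.333333
U% = 33.33%

33.33


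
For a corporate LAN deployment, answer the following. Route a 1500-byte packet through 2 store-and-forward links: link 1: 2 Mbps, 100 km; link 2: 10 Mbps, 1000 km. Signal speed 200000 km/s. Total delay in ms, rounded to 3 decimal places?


Packet = 1500 bytes = 12000 bits. Store-and-forward: sum (t_trans + t_prop) per link.
Link 1: t_trans = 12000/(2*10^6) s = 6.0000 ms; t_prop = 100/200000 s = 0.5000 ms; subtotal = 6.5000 ms
Link 2: t_trans = 12000/(10*10^6) s = 1.2000 ms; t_prop = 1000/200000 s = 5.0000 ms; subtotal = 6.2000 ms
End-to-end = 6.5000 + 6.2000 = 12.7000 ms -> 12.700 ms (3 dp)

12.700


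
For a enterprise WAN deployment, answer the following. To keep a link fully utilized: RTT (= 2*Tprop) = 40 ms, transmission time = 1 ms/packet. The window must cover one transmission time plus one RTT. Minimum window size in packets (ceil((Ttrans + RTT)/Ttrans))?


Given: Ttrans = 1 ms, RTT = 40 ms (= 2 * Tprop, Tprop = 20 ms)
Time until first ACK returns = Ttrans + RTT = 1 + 40 = 41 ms
Need W * Ttrans >= Ttrans + RTT  ->  W >= (Ttrans + RTT) / Ttrans
(Ttrans + RTT) / Ttrans = 41 / 1 = 41
W_min = ceil(41) = 41

41


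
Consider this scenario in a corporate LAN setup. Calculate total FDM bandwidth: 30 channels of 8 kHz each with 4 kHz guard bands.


Given: 30 channels, 8 kHz each, guard = 4 kHz
Channel bandwidth = 30 * 8 = 240 kHz
Guard bands = 29 gaps * 4 kHz = 116 kHz
Total = 240 + 116 = 356 kHz

356


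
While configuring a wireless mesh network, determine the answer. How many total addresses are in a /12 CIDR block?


Given: CIDR prefix /12
Host bits = 32 - 12 = 20
Total addresses = 2^20 = 1048576

1048576


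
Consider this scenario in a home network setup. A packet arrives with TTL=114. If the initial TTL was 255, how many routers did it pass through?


Given: initial TTL = 255, received TTL = 114
Hops = initial TTL - received TTL
Hops = 255 - 114 = 141

141


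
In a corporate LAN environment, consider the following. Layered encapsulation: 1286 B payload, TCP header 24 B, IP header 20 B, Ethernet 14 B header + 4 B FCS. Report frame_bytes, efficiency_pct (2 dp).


TCP segment = 1286 + 24 = 1310 B
IP packet = 1310 + 20 = 1330 B
Ethernet frame = 1330 + 14 + 4 = 1348 B
Efficiency = app / frame = 1286 / 1348 = 0.954006 = 95.4006% -> 95.40% (2 dp)

1348, 95.40


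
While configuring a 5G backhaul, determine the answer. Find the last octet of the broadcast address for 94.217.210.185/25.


Given: IP = 94.217.210.185, prefix = /25
Host bits = 32 - 25 = 7
Network last octet = 185 AND mask = 128
Host part size = 2^7 - 1 = 127
Broadcast last octet = 128 OR 127 = 255

255


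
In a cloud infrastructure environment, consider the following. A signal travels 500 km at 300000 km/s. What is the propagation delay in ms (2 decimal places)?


Given: distance = 500 km, speed = 300000 km/s
Delay = distance / speed = 500 / 300000 seconds
Delay in ms = 500 * 1000 / 300000
Delay = 1.6667 ms
Rounded to 2 dp = 1.67 ms

1.67


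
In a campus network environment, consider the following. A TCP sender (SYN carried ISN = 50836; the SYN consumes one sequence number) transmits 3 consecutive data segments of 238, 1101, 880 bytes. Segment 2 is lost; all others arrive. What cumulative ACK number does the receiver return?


SYN uses sequence number 50836; first data byte = ISN + 1 = 50837.
Segment 1: SEQ = 50837, len = 238 B, covers [50837, 51074]
Segment 2: SEQ = 51075, len = 1101 B, covers [51075, 52175] [LOST]
Segment 3: SEQ = 52176, len = 880 B, covers [52176, 53055]
In-order data received: bytes [50837, 51074] (segments 1..1).
Segment 2 missing -> gap begins at byte 51075; later segments buffered out of order.
Cumulative ACK = next expected in-order byte = 50837 + 238 = 51075

51075


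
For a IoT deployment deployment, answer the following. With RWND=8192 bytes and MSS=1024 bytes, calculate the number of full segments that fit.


Given: RWND = 8192 bytes, MSS = 1024 bytes
Full segments = floor(RWND / MSS)
Full segments = floor(8192 / 1024)
Full segments = floor(8.0) = 8

8


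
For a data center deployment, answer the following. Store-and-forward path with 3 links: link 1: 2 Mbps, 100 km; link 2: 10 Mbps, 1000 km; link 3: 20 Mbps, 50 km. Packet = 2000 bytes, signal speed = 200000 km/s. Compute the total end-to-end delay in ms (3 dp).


Packet = 2000 bytes = 16000 bits. Store-and-forward: sum (t_trans + t_prop) per link.
Link 1: t_trans = 16000/(2*10^6) s = 8.0000 ms; t_prop = 100/200000 s = 0.5000 ms; subtotal = 8.5000 ms
Link 2: t_trans = 16000/(10*10^6) s = 1.6000 ms; t_prop = 1000/200000 s = 5.0000 ms; subtotal = 6.6000 ms
Link 3: t_trans = 16000/(20*10^6) s = 0.8000 ms; t_prop = 50/200000 s = 0.2500 ms; subtotal = 1.0500 ms
End-to-end = 8.5000 + 6.6000 + 1.0500 = 16.1500 ms -> 16.150 ms (3 dp)

16.150


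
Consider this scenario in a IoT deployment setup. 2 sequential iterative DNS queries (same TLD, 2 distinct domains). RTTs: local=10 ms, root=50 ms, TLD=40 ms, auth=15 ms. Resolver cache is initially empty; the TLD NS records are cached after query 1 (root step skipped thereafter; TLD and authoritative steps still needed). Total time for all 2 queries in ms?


Lookup 1 (cold cache): local + root + TLD + auth = 10 + 50 + 40 + 15 = 115 ms
Lookups 2..2 (TLD NS cached -> skip root; new domain -> still ask TLD and auth): local + TLD + auth = 10 + 40 + 15 = 65 ms each
Remaining 1 lookups: 1 * 65 = 65 ms
Total = 115 + 65 = 180 ms

180


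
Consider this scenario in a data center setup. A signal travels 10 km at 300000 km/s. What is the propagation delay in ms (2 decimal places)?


Given: distance = 10 km, speed = 300000 km/s
Delay = distance / speed = 10 / 300000 seconds
Delay in ms = 10 * 1000 / 300000
Delay = 0.0333 ms
Rounded to 2 dp = 0.03 ms

0.03


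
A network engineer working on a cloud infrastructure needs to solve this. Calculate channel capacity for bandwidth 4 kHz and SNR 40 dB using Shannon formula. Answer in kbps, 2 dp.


Given: B = 4 kHz, SNR = 40 dB
SNR linear = 10^(40/10) = 10000
1 + SNR = 10001
log2(10001) = 13.2878566418
C = 4 * 1000 * 13.2878566418 = 53151.4266 bps
C = 53.151427 kbps -> 53.15 kbps (2 dp)

53.15


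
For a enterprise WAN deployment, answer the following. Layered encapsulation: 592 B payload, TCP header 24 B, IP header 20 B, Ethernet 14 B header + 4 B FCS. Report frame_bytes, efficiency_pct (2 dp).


TCP segment = 592 + 24 = 616 B
IP packet = 616 + 20 = 636 B
Ethernet frame = 636 + 14 + 4 = 654 B
Efficiency = app / frame = 592 / 654 = 0.905199 = 90.5199% -> 90.52% (2 dp)

654, 90.52


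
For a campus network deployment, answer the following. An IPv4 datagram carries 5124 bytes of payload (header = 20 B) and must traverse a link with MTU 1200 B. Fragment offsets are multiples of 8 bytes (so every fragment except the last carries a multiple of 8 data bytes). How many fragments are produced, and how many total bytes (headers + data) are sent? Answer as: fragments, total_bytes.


Max data per non-final fragment = floor((MTU - header)/8)*8 = floor((1200 - 20)/8)*8 = floor(1180/8)*8 = 1176 B
Final fragment needs no 8-byte alignment: it can carry up to MTU - header = 1180 B
Non-final fragments needed = ceil((payload - 1180) / 1176) = ceil(3944/1176) = ceil(3.3537) = 4
Number of fragments = 4 + 1 = 5
Fragment sizes (data): 4 * 1176 B + 420 B (last, 420 <= 1180 OK)
Total bytes sent = payload + n_frags * header = 5124 + 5*20 = 5124 + 100 = 5224 B

5, 5224


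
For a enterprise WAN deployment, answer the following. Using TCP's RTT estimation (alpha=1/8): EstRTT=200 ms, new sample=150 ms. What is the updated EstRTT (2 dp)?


Given: EstRTT = 200 ms, SampleRTT = 150 ms, alpha = 1/8
New EstRTT = (1 - alpha) * EstRTT + alpha * SampleRTT
(7/8) * 200 = 175
(1/8) * 150 = 18.75
New EstRTT = 175 + 18.75 = 193.75 ms -> 193.75 ms (2 dp)

193.75


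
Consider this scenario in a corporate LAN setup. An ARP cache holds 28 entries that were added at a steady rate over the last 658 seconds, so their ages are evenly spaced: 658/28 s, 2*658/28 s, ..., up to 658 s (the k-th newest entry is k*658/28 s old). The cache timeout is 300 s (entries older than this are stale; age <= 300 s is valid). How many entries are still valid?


Ages are k * 658/28 s for k = 1..28 (spacing = 23.5000 s).
Entry k is valid iff k * 658/28 <= 300 iff k <= 28 * 300 / 658 = 12.7660
n_valid = floor(12.7660) = 12
(n_stale = 28 - 12 = 16)

12


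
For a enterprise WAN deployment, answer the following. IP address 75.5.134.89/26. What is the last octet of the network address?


Given: IP = 75.5.134.89, prefix = /26
Subnet mask = 255.255.255.192
Last octet of IP: 89
Last octet of mask: 192
Network last octet = 89 AND 192 = 64

64


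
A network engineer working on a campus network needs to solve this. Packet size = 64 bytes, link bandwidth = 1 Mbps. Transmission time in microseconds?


Given: packet = 64 bytes, bandwidth = 1 Mbps
Packet in bits = 64 * 8 = 512 bits
Bandwidth = 1 * 10^6 = 1000000 bps
Time = 512 / 1000000 seconds
Time in us = 512 * 10^6 / 1000000 = 512

512


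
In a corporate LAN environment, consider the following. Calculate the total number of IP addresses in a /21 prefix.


Given: CIDR prefix /21
Host bits = 32 - 21 = 11
Total addresses = 2^11 = 2048

2048


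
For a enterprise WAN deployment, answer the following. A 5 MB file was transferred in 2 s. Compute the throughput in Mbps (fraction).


Given: file = 5 MB, time = 2 s
File in Mb = 5 * 8 = 40 Mb
Throughput = 40 / 2 Mbps
Throughput = 20 Mbps

20


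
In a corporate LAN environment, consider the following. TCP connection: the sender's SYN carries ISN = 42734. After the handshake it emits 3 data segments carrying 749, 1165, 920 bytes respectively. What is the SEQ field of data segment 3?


The SYN occupies sequence number ISN = 42734, so the first data byte is ISN + 1 = 42735.
SEQ of data segment i = (ISN + 1) + sum of payload sizes of segments 1..i-1.
Segment 1: SEQ = 42735, payload = 749 bytes
Segment 2: SEQ = 43484, payload = 1165 bytes
Segment 3: SEQ = 44649, payload = 920 bytes
SEQ of segment 3 = 42735 + 749 + 1165 = 44649

44649


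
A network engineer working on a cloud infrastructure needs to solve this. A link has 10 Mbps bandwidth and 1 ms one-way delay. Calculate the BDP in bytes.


Given: bandwidth = 10 Mbps, delay = 1 ms
BDP in bits = 10 * 10^6 * 1 / 1000
BDP in bits = 10000
BDP in bytes = 10000 / 8 = 1250

1250


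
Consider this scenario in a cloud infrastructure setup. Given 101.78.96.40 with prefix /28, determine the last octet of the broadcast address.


Given: IP = 101.78.96.40, prefix = /28
Host bits = 32 - 28 = 4
Network last octet = 40 AND mask = 32
Host part size = 2^4 - 1 = 15
Broadcast last octet = 32 OR 15 = 47

47


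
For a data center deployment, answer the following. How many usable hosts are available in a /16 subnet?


Given: subnet mask /16
Host bits = 32 - 16 = 16
Total addresses = 2^16 = 65536
Usable hosts = 65536 - 2 (network + broadcast) = 65534

65534


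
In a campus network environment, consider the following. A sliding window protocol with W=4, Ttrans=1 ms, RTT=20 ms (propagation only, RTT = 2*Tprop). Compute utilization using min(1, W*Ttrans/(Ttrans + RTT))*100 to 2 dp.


Given: W = 4, Ttrans = 1 ms, RTT = 20 ms (= 2 * Tprop, Tprop = 10 ms)
Cycle time = Ttrans + RTT = 1 + 20 = 21 ms (first packet sent until its ACK returns)
W * Ttrans = 4 * 1 = 4 ms of sending per cycle
W * Ttrans / (Ttrans + RTT) = 4 / 21 = 0.190476
U = min(1, 0.190476) = 0.190476
U% = 19.05%

19.05


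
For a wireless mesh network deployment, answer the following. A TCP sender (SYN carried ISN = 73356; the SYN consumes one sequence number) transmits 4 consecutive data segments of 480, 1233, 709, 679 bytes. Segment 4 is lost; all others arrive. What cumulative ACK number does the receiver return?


SYN uses sequence number 73356; first data byte = ISN + 1 = 73357.
Segment 1: SEQ = 73357, len = 480 B, covers [73357, 73836]
Segment 2: SEQ = 73837, len = 1233 B, covers [73837, 75069]
Segment 3: SEQ = 75070, len = 709 B, covers [75070, 75778]
Segment 4: SEQ = 75779, len = 679 B, covers [75779, 76457] [LOST]
In-order data received: bytes [73357, 75778] (segments 1..3).
Segment 4 missing -> gap begins at byte 75779.
Cumulative ACK = next expected in-order byte = 73357 + 480 + 1233 + 709 = 75779

75779


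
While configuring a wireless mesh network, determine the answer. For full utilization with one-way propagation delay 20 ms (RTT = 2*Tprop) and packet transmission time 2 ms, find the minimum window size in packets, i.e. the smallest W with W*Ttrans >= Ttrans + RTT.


Given: Ttrans = 2 ms, RTT = 40 ms (= 2 * Tprop, Tprop = 20 ms)
Time until first ACK returns = Ttrans + RTT = 2 + 40 = 42 ms
Need W * Ttrans >= Ttrans + RTT  ->  W >= (Ttrans + RTT) / Ttrans
(Ttrans + RTT) / Ttrans = 42 / 2 = 21
W_min = ceil(21) = 21

21


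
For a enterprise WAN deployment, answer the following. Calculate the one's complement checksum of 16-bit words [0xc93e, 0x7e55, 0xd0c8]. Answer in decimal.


Given words: [0xc93e, 0x7e55, 0xd0c8]
Step 1: Sum all words
Raw sum = 51518 + 32341 + 53448 = 137307
Step 2: Fold carry: (6235 + 2) = 6237
One's complement = ~6237 & 0xFFFF = 59298

59298


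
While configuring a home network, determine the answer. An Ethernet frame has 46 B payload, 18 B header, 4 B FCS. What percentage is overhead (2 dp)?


Given: payload = 46 B, header = 18 B, trailer = 4 B
Overhead bytes = header + trailer = 18 + 4 = 22
Total frame = payload + overhead = 46 + 22 = 68
Overhead % = 22 / 68 * 100 = 32.3529% -> 32.35% (2 dp)

32.35


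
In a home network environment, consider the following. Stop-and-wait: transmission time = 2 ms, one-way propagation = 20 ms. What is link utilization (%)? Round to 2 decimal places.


Given: Ttrans = 2 ms, Tprop = 20 ms
RTT = 2 * Tprop = 2 * 20 = 40 ms
U = Ttrans / (Ttrans + RTT)
U = 2 / (2 + 40)
U = 2 / 42 = 0.047619
U% = 4.76%

4.76


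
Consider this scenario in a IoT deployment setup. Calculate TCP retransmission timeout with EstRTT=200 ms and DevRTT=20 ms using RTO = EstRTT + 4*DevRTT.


Given: EstRTT = 200 ms, DevRTT = 20 ms
Timeout = EstRTT + 4 * DevRTT
4 * DevRTT = 4 * 20 = 80
Timeout = 200 + 80 = 280 ms

280


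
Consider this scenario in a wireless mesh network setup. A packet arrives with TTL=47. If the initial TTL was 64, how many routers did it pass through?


Given: initial TTL = 64, received TTL = 47
Hops = initial TTL - received TTL
Hops = 64 - 47 = 17

17


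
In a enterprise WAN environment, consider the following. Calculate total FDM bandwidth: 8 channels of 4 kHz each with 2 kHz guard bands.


Given: 8 channels, 4 kHz each, guard = 2 kHz
Channel bandwidth = 8 * 4 = 32 kHz
Guard bands = 7 gaps * 2 kHz = 14 kHz
Total = 32 + 14 = 46 kHz

46


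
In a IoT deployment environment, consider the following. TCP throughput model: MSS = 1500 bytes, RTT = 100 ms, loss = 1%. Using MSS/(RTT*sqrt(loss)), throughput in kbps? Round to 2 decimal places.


Given: MSS = 1500 bytes, RTT = 100 ms, loss = 1%
RTT in seconds = 100 / 1000 = 0.1
Loss rate = 1% = 0.01
sqrt(loss) = sqrt(0.01) = 0.1
Throughput (bytes/s) = 1500 / (0.1 * 0.1) = 150000.0000
Throughput (kbps) = 150000.0000 * 8 / 1000 = 1200.000000 -> 1200.00 kbps (2 dp)

1200.00


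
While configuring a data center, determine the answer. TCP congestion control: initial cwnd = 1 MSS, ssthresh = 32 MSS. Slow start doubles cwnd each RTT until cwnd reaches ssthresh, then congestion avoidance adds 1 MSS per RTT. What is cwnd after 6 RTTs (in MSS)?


RTT 0: cwnd = 1 MSS (initial)
RTT 1: cwnd = 2 MSS (slow start, doubled)
RTT 2: cwnd = 4 MSS (slow start, doubled)
RTT 3: cwnd = 8 MSS (slow start, doubled)
RTT 4: cwnd = 16 MSS (slow start, doubled)
RTT 5: cwnd = 32 MSS (slow start, doubled)
RTT 6: cwnd = 33 MSS (congestion avoidance, +1)

33


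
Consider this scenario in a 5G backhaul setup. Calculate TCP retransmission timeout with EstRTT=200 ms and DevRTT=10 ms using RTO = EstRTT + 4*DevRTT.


Given: EstRTT = 200 ms, DevRTT = 10 ms
Timeout = EstRTT + 4 * DevRTT
4 * DevRTT = 4 * 10 = 40
Timeout = 200 + 40 = 240 ms

240


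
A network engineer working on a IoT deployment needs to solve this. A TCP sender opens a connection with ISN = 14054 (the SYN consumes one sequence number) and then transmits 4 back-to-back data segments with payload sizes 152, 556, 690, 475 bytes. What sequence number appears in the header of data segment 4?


The SYN occupies sequence number ISN = 14054, so the first data byte is ISN + 1 = 14055.
SEQ of data segment i = (ISN + 1) + sum of payload sizes of segments 1..i-1.
Segment 1: SEQ = 14055, payload = 152 bytes
Segment 2: SEQ = 14207, payload = 556 bytes
Segment 3: SEQ = 14763, payload = 690 bytes
Segment 4: SEQ = 15453, payload = 475 bytes
SEQ of segment 4 = 14055 + 152 + 556 + 690 = 15453

15453


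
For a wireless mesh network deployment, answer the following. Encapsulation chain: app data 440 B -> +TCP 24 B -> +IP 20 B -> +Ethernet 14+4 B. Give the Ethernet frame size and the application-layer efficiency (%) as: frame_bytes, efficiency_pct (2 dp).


TCP segment = 440 + 24 = 464 B
IP packet = 464 + 20 = 484 B
Ethernet frame = 484 + 14 + 4 = 502 B
Efficiency = app / frame = 440 / 502 = 0.876494 = 87.6494% -> 87.65% (2 dp)

502, 87.65


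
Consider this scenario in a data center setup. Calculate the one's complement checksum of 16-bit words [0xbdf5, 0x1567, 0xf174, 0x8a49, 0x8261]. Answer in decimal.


Given words: [0xbdf5, 0x1567, 0xf174, 0x8a49, 0x8261]
Step 1: Sum all words
Raw sum = 48629 + 5479 + 61812 + 35401 + 33377 = 184698
Step 2: Fold carry: (53626 + 2) = 53628
One's complement = ~53628 & 0xFFFF = 11907

11907


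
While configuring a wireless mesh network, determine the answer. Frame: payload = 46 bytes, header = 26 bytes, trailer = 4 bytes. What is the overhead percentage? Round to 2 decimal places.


Given: payload = 46 B, header = 26 B, trailer = 4 B
Overhead bytes = header + trailer = 26 + 4 = 30
Total frame = payload + overhead = 46 + 30 = 76
Overhead % = 30 / 76 * 100 = 39.4737% -> 39.47% (2 dp)

39.47


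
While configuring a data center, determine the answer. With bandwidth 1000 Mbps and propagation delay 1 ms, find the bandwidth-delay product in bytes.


Given: bandwidth = 1000 Mbps, delay = 1 ms
BDP in bits = 1000 * 10^6 * 1 / 1000
BDP in bits = 1000000
BDP in bytes = 1000000 / 8 = 125000

125000


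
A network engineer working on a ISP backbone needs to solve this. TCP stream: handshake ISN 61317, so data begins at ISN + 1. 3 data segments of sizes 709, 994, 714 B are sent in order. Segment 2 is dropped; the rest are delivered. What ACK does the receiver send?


SYN uses sequence number 61317; first data byte = ISN + 1 = 61318.
Segment 1: SEQ = 61318, len = 709 B, covers [61318, 62026]
Segment 2: SEQ = 62027, len = 994 B, covers [62027, 63020] [LOST]
Segment 3: SEQ = 63021, len = 714 B, covers [63021, 63734]
In-order data received: bytes [61318, 62026] (segments 1..1).
Segment 2 missing -> gap begins at byte 62027; later segments buffered out of order.
Cumulative ACK = next expected in-order byte = 61318 + 709 = 62027

62027


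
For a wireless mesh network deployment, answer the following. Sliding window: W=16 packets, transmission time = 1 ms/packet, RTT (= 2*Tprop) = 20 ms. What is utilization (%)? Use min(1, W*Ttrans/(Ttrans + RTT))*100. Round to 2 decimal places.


Given: W = 16, Ttrans = 1 ms, RTT = 20 ms (= 2 * Tprop, Tprop = 10 ms)
Cycle time = Ttrans + RTT = 1 + 20 = 21 ms (first packet sent until its ACK returns)
W * Ttrans = 16 * 1 = 16 ms of sending per cycle
W * Ttrans / (Ttrans + RTT) = 16 / 21 = 0.761905
U = min(1, 0.761905) = 0.761905
U% = 76.19%

76.19


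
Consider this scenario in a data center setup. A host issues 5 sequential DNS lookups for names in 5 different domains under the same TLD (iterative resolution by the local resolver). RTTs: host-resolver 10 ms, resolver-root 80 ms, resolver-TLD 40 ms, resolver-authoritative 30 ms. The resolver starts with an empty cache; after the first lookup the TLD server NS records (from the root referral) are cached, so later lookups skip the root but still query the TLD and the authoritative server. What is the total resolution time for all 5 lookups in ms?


Lookup 1 (cold cache): local + root + TLD + auth = 10 + 80 + 40 + 30 = 160 ms
Lookups 2..5 (TLD NS cached -> skip root; new domain -> still ask TLD and auth): local + TLD + auth = 10 + 40 + 30 = 80 ms each
Remaining 4 lookups: 4 * 80 = 320 ms
Total = 160 + 320 = 480 ms

480


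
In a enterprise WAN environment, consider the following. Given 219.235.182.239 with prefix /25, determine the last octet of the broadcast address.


Given: IP = 219.235.182.239, prefix = /25
Host bits = 32 - 25 = 7
Network last octet = 239 AND mask = 128
Host part size = 2^7 - 1 = 127
Broadcast last octet = 128 OR 127 = 255

255


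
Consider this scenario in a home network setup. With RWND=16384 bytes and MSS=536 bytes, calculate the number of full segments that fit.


Given: RWND = 16384 bytes, MSS = 536 bytes
Full segments = floor(RWND / MSS)
Full segments = floor(16384 / 536)
Full segments = floor(30.5672) = 30

30


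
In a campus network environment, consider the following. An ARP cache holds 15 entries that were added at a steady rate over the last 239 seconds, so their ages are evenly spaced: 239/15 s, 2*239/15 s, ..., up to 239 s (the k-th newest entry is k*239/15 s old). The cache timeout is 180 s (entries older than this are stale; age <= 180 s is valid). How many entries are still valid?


Ages are k * 239/15 s for k = 1..15 (spacing = 15.9333 s).
Entry k is valid iff k * 239/15 <= 180 iff k <= 15 * 180 / 239 = 11.2971
n_valid = floor(11.2971) = 11
(n_stale = 15 - 11 = 4)

11
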